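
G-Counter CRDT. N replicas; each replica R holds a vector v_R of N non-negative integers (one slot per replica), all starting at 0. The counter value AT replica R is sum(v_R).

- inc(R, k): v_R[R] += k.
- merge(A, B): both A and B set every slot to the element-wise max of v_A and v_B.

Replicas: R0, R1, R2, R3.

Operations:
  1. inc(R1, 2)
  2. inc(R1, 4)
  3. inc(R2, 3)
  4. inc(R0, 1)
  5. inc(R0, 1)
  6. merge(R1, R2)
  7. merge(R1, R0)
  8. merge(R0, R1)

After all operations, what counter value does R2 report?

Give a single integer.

Answer: 9

Derivation:
Op 1: inc R1 by 2 -> R1=(0,2,0,0) value=2
Op 2: inc R1 by 4 -> R1=(0,6,0,0) value=6
Op 3: inc R2 by 3 -> R2=(0,0,3,0) value=3
Op 4: inc R0 by 1 -> R0=(1,0,0,0) value=1
Op 5: inc R0 by 1 -> R0=(2,0,0,0) value=2
Op 6: merge R1<->R2 -> R1=(0,6,3,0) R2=(0,6,3,0)
Op 7: merge R1<->R0 -> R1=(2,6,3,0) R0=(2,6,3,0)
Op 8: merge R0<->R1 -> R0=(2,6,3,0) R1=(2,6,3,0)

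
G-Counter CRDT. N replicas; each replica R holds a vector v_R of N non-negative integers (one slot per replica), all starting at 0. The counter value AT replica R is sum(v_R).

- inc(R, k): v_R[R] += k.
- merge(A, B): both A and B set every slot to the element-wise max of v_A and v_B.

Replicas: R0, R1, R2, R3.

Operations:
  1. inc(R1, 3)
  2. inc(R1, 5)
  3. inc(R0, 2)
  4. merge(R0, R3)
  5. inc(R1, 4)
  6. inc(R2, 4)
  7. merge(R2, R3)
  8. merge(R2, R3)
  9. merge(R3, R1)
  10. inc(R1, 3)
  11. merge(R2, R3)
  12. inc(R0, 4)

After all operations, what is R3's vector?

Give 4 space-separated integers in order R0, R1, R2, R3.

Answer: 2 12 4 0

Derivation:
Op 1: inc R1 by 3 -> R1=(0,3,0,0) value=3
Op 2: inc R1 by 5 -> R1=(0,8,0,0) value=8
Op 3: inc R0 by 2 -> R0=(2,0,0,0) value=2
Op 4: merge R0<->R3 -> R0=(2,0,0,0) R3=(2,0,0,0)
Op 5: inc R1 by 4 -> R1=(0,12,0,0) value=12
Op 6: inc R2 by 4 -> R2=(0,0,4,0) value=4
Op 7: merge R2<->R3 -> R2=(2,0,4,0) R3=(2,0,4,0)
Op 8: merge R2<->R3 -> R2=(2,0,4,0) R3=(2,0,4,0)
Op 9: merge R3<->R1 -> R3=(2,12,4,0) R1=(2,12,4,0)
Op 10: inc R1 by 3 -> R1=(2,15,4,0) value=21
Op 11: merge R2<->R3 -> R2=(2,12,4,0) R3=(2,12,4,0)
Op 12: inc R0 by 4 -> R0=(6,0,0,0) value=6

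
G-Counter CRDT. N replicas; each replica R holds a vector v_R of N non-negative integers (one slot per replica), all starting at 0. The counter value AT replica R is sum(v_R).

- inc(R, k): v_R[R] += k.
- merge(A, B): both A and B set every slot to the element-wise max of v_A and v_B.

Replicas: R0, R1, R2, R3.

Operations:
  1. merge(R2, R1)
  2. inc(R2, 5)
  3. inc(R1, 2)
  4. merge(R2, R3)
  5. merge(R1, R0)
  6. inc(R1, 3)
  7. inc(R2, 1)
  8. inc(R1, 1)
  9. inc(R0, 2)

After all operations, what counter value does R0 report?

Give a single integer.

Op 1: merge R2<->R1 -> R2=(0,0,0,0) R1=(0,0,0,0)
Op 2: inc R2 by 5 -> R2=(0,0,5,0) value=5
Op 3: inc R1 by 2 -> R1=(0,2,0,0) value=2
Op 4: merge R2<->R3 -> R2=(0,0,5,0) R3=(0,0,5,0)
Op 5: merge R1<->R0 -> R1=(0,2,0,0) R0=(0,2,0,0)
Op 6: inc R1 by 3 -> R1=(0,5,0,0) value=5
Op 7: inc R2 by 1 -> R2=(0,0,6,0) value=6
Op 8: inc R1 by 1 -> R1=(0,6,0,0) value=6
Op 9: inc R0 by 2 -> R0=(2,2,0,0) value=4

Answer: 4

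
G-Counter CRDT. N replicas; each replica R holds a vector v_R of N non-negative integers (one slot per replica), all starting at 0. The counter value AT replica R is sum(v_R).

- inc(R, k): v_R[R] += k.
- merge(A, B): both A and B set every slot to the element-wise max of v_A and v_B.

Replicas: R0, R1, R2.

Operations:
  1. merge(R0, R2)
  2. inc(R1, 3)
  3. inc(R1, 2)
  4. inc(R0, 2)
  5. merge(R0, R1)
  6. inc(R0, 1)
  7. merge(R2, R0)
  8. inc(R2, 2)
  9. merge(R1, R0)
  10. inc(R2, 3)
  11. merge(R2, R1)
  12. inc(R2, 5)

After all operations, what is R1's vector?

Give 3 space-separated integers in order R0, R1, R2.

Answer: 3 5 5

Derivation:
Op 1: merge R0<->R2 -> R0=(0,0,0) R2=(0,0,0)
Op 2: inc R1 by 3 -> R1=(0,3,0) value=3
Op 3: inc R1 by 2 -> R1=(0,5,0) value=5
Op 4: inc R0 by 2 -> R0=(2,0,0) value=2
Op 5: merge R0<->R1 -> R0=(2,5,0) R1=(2,5,0)
Op 6: inc R0 by 1 -> R0=(3,5,0) value=8
Op 7: merge R2<->R0 -> R2=(3,5,0) R0=(3,5,0)
Op 8: inc R2 by 2 -> R2=(3,5,2) value=10
Op 9: merge R1<->R0 -> R1=(3,5,0) R0=(3,5,0)
Op 10: inc R2 by 3 -> R2=(3,5,5) value=13
Op 11: merge R2<->R1 -> R2=(3,5,5) R1=(3,5,5)
Op 12: inc R2 by 5 -> R2=(3,5,10) value=18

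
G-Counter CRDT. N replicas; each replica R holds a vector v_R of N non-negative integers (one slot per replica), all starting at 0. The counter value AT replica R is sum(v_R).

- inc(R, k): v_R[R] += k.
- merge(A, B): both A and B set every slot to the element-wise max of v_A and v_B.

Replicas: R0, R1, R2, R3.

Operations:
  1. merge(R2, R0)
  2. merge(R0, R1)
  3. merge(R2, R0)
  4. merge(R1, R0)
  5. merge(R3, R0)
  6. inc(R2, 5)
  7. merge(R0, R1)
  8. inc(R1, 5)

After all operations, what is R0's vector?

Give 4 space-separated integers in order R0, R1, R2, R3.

Op 1: merge R2<->R0 -> R2=(0,0,0,0) R0=(0,0,0,0)
Op 2: merge R0<->R1 -> R0=(0,0,0,0) R1=(0,0,0,0)
Op 3: merge R2<->R0 -> R2=(0,0,0,0) R0=(0,0,0,0)
Op 4: merge R1<->R0 -> R1=(0,0,0,0) R0=(0,0,0,0)
Op 5: merge R3<->R0 -> R3=(0,0,0,0) R0=(0,0,0,0)
Op 6: inc R2 by 5 -> R2=(0,0,5,0) value=5
Op 7: merge R0<->R1 -> R0=(0,0,0,0) R1=(0,0,0,0)
Op 8: inc R1 by 5 -> R1=(0,5,0,0) value=5

Answer: 0 0 0 0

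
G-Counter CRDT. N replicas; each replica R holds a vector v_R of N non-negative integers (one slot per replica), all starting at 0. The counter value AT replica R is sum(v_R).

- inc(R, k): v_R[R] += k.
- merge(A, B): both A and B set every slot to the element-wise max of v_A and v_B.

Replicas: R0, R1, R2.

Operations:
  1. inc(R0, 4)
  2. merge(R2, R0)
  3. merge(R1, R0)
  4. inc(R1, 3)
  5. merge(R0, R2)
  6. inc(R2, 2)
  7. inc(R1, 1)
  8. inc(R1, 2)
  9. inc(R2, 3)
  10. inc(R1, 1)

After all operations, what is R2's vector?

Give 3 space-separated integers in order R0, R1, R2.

Op 1: inc R0 by 4 -> R0=(4,0,0) value=4
Op 2: merge R2<->R0 -> R2=(4,0,0) R0=(4,0,0)
Op 3: merge R1<->R0 -> R1=(4,0,0) R0=(4,0,0)
Op 4: inc R1 by 3 -> R1=(4,3,0) value=7
Op 5: merge R0<->R2 -> R0=(4,0,0) R2=(4,0,0)
Op 6: inc R2 by 2 -> R2=(4,0,2) value=6
Op 7: inc R1 by 1 -> R1=(4,4,0) value=8
Op 8: inc R1 by 2 -> R1=(4,6,0) value=10
Op 9: inc R2 by 3 -> R2=(4,0,5) value=9
Op 10: inc R1 by 1 -> R1=(4,7,0) value=11

Answer: 4 0 5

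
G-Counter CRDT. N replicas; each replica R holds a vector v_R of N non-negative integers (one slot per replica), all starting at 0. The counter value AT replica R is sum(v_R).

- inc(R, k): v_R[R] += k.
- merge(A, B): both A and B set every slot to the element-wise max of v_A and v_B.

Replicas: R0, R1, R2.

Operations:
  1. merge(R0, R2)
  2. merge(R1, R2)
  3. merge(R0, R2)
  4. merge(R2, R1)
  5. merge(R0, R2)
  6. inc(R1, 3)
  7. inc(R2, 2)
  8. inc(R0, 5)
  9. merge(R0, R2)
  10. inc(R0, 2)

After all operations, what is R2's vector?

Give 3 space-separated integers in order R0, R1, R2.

Answer: 5 0 2

Derivation:
Op 1: merge R0<->R2 -> R0=(0,0,0) R2=(0,0,0)
Op 2: merge R1<->R2 -> R1=(0,0,0) R2=(0,0,0)
Op 3: merge R0<->R2 -> R0=(0,0,0) R2=(0,0,0)
Op 4: merge R2<->R1 -> R2=(0,0,0) R1=(0,0,0)
Op 5: merge R0<->R2 -> R0=(0,0,0) R2=(0,0,0)
Op 6: inc R1 by 3 -> R1=(0,3,0) value=3
Op 7: inc R2 by 2 -> R2=(0,0,2) value=2
Op 8: inc R0 by 5 -> R0=(5,0,0) value=5
Op 9: merge R0<->R2 -> R0=(5,0,2) R2=(5,0,2)
Op 10: inc R0 by 2 -> R0=(7,0,2) value=9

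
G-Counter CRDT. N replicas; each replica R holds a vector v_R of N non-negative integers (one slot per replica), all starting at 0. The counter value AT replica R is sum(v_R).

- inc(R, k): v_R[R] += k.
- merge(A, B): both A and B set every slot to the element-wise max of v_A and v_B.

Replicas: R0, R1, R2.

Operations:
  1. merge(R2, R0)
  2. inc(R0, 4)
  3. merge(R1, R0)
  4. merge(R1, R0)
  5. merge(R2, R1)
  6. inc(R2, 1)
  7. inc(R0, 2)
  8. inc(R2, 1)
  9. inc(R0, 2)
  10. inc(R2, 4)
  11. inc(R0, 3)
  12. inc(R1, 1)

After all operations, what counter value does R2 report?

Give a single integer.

Op 1: merge R2<->R0 -> R2=(0,0,0) R0=(0,0,0)
Op 2: inc R0 by 4 -> R0=(4,0,0) value=4
Op 3: merge R1<->R0 -> R1=(4,0,0) R0=(4,0,0)
Op 4: merge R1<->R0 -> R1=(4,0,0) R0=(4,0,0)
Op 5: merge R2<->R1 -> R2=(4,0,0) R1=(4,0,0)
Op 6: inc R2 by 1 -> R2=(4,0,1) value=5
Op 7: inc R0 by 2 -> R0=(6,0,0) value=6
Op 8: inc R2 by 1 -> R2=(4,0,2) value=6
Op 9: inc R0 by 2 -> R0=(8,0,0) value=8
Op 10: inc R2 by 4 -> R2=(4,0,6) value=10
Op 11: inc R0 by 3 -> R0=(11,0,0) value=11
Op 12: inc R1 by 1 -> R1=(4,1,0) value=5

Answer: 10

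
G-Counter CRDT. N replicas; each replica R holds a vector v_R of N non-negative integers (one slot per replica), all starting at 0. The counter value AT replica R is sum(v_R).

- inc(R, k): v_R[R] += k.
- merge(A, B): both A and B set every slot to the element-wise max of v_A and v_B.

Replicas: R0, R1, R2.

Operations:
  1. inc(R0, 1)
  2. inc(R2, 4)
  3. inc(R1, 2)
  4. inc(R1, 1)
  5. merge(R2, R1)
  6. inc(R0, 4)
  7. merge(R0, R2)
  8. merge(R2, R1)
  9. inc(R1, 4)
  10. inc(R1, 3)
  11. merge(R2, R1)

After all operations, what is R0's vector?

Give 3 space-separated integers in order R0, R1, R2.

Op 1: inc R0 by 1 -> R0=(1,0,0) value=1
Op 2: inc R2 by 4 -> R2=(0,0,4) value=4
Op 3: inc R1 by 2 -> R1=(0,2,0) value=2
Op 4: inc R1 by 1 -> R1=(0,3,0) value=3
Op 5: merge R2<->R1 -> R2=(0,3,4) R1=(0,3,4)
Op 6: inc R0 by 4 -> R0=(5,0,0) value=5
Op 7: merge R0<->R2 -> R0=(5,3,4) R2=(5,3,4)
Op 8: merge R2<->R1 -> R2=(5,3,4) R1=(5,3,4)
Op 9: inc R1 by 4 -> R1=(5,7,4) value=16
Op 10: inc R1 by 3 -> R1=(5,10,4) value=19
Op 11: merge R2<->R1 -> R2=(5,10,4) R1=(5,10,4)

Answer: 5 3 4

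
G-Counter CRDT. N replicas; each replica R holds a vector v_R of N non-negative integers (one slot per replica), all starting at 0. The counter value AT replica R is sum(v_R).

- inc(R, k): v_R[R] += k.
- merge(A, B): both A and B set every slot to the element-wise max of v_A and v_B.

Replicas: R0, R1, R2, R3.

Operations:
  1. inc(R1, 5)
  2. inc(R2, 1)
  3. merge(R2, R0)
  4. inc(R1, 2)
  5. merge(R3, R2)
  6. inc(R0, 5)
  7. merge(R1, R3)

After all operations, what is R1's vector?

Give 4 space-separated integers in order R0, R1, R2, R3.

Op 1: inc R1 by 5 -> R1=(0,5,0,0) value=5
Op 2: inc R2 by 1 -> R2=(0,0,1,0) value=1
Op 3: merge R2<->R0 -> R2=(0,0,1,0) R0=(0,0,1,0)
Op 4: inc R1 by 2 -> R1=(0,7,0,0) value=7
Op 5: merge R3<->R2 -> R3=(0,0,1,0) R2=(0,0,1,0)
Op 6: inc R0 by 5 -> R0=(5,0,1,0) value=6
Op 7: merge R1<->R3 -> R1=(0,7,1,0) R3=(0,7,1,0)

Answer: 0 7 1 0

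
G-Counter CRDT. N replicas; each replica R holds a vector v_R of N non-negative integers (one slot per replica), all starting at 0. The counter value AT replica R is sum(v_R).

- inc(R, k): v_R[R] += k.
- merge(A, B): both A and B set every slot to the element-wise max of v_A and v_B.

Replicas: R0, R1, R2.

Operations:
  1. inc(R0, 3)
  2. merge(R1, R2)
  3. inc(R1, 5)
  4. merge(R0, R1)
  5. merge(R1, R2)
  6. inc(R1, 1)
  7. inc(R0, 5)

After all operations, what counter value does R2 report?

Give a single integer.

Answer: 8

Derivation:
Op 1: inc R0 by 3 -> R0=(3,0,0) value=3
Op 2: merge R1<->R2 -> R1=(0,0,0) R2=(0,0,0)
Op 3: inc R1 by 5 -> R1=(0,5,0) value=5
Op 4: merge R0<->R1 -> R0=(3,5,0) R1=(3,5,0)
Op 5: merge R1<->R2 -> R1=(3,5,0) R2=(3,5,0)
Op 6: inc R1 by 1 -> R1=(3,6,0) value=9
Op 7: inc R0 by 5 -> R0=(8,5,0) value=13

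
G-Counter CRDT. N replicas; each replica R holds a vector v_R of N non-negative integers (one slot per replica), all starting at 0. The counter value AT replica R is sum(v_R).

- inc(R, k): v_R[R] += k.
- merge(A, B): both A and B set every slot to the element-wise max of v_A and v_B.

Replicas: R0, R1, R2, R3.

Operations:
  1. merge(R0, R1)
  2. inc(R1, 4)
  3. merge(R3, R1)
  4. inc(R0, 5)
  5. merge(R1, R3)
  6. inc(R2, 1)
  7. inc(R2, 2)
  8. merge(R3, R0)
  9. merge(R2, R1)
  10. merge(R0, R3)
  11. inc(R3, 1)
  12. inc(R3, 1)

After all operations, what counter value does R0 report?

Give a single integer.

Op 1: merge R0<->R1 -> R0=(0,0,0,0) R1=(0,0,0,0)
Op 2: inc R1 by 4 -> R1=(0,4,0,0) value=4
Op 3: merge R3<->R1 -> R3=(0,4,0,0) R1=(0,4,0,0)
Op 4: inc R0 by 5 -> R0=(5,0,0,0) value=5
Op 5: merge R1<->R3 -> R1=(0,4,0,0) R3=(0,4,0,0)
Op 6: inc R2 by 1 -> R2=(0,0,1,0) value=1
Op 7: inc R2 by 2 -> R2=(0,0,3,0) value=3
Op 8: merge R3<->R0 -> R3=(5,4,0,0) R0=(5,4,0,0)
Op 9: merge R2<->R1 -> R2=(0,4,3,0) R1=(0,4,3,0)
Op 10: merge R0<->R3 -> R0=(5,4,0,0) R3=(5,4,0,0)
Op 11: inc R3 by 1 -> R3=(5,4,0,1) value=10
Op 12: inc R3 by 1 -> R3=(5,4,0,2) value=11

Answer: 9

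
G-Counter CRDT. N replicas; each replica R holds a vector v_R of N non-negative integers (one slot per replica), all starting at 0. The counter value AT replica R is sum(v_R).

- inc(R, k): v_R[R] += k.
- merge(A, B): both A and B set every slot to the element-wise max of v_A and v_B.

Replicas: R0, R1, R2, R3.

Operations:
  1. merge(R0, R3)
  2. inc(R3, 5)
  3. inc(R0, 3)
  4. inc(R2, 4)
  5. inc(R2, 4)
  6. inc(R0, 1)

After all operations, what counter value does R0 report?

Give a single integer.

Op 1: merge R0<->R3 -> R0=(0,0,0,0) R3=(0,0,0,0)
Op 2: inc R3 by 5 -> R3=(0,0,0,5) value=5
Op 3: inc R0 by 3 -> R0=(3,0,0,0) value=3
Op 4: inc R2 by 4 -> R2=(0,0,4,0) value=4
Op 5: inc R2 by 4 -> R2=(0,0,8,0) value=8
Op 6: inc R0 by 1 -> R0=(4,0,0,0) value=4

Answer: 4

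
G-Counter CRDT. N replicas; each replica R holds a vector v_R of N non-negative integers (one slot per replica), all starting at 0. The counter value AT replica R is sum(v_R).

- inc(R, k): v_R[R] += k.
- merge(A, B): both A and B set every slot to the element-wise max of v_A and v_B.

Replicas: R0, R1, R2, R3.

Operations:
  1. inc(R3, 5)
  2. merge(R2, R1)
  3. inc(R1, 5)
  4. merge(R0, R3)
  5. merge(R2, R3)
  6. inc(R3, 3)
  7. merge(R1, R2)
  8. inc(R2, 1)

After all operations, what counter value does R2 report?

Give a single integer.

Answer: 11

Derivation:
Op 1: inc R3 by 5 -> R3=(0,0,0,5) value=5
Op 2: merge R2<->R1 -> R2=(0,0,0,0) R1=(0,0,0,0)
Op 3: inc R1 by 5 -> R1=(0,5,0,0) value=5
Op 4: merge R0<->R3 -> R0=(0,0,0,5) R3=(0,0,0,5)
Op 5: merge R2<->R3 -> R2=(0,0,0,5) R3=(0,0,0,5)
Op 6: inc R3 by 3 -> R3=(0,0,0,8) value=8
Op 7: merge R1<->R2 -> R1=(0,5,0,5) R2=(0,5,0,5)
Op 8: inc R2 by 1 -> R2=(0,5,1,5) value=11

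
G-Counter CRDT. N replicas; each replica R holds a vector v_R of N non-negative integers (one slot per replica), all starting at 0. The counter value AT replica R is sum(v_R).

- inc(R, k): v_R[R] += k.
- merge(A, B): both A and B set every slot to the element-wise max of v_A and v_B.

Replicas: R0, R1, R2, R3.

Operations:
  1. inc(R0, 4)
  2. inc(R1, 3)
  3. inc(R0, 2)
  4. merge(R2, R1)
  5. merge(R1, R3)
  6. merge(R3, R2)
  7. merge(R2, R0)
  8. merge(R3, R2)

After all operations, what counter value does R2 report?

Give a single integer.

Op 1: inc R0 by 4 -> R0=(4,0,0,0) value=4
Op 2: inc R1 by 3 -> R1=(0,3,0,0) value=3
Op 3: inc R0 by 2 -> R0=(6,0,0,0) value=6
Op 4: merge R2<->R1 -> R2=(0,3,0,0) R1=(0,3,0,0)
Op 5: merge R1<->R3 -> R1=(0,3,0,0) R3=(0,3,0,0)
Op 6: merge R3<->R2 -> R3=(0,3,0,0) R2=(0,3,0,0)
Op 7: merge R2<->R0 -> R2=(6,3,0,0) R0=(6,3,0,0)
Op 8: merge R3<->R2 -> R3=(6,3,0,0) R2=(6,3,0,0)

Answer: 9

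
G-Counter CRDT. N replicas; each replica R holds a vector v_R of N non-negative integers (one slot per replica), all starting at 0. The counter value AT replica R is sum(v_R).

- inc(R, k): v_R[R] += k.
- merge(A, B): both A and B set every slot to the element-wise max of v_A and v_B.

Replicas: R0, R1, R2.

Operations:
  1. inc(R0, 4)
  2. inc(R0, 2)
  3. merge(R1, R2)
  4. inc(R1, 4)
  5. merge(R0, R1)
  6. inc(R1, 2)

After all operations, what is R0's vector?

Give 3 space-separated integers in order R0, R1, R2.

Op 1: inc R0 by 4 -> R0=(4,0,0) value=4
Op 2: inc R0 by 2 -> R0=(6,0,0) value=6
Op 3: merge R1<->R2 -> R1=(0,0,0) R2=(0,0,0)
Op 4: inc R1 by 4 -> R1=(0,4,0) value=4
Op 5: merge R0<->R1 -> R0=(6,4,0) R1=(6,4,0)
Op 6: inc R1 by 2 -> R1=(6,6,0) value=12

Answer: 6 4 0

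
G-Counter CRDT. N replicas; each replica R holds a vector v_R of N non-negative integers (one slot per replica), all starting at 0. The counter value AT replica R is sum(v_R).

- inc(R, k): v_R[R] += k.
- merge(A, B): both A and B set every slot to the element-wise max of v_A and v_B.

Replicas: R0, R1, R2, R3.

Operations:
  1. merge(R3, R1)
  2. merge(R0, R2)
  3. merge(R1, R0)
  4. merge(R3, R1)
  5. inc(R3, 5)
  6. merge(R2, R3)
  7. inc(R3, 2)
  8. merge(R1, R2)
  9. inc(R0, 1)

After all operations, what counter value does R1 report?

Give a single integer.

Answer: 5

Derivation:
Op 1: merge R3<->R1 -> R3=(0,0,0,0) R1=(0,0,0,0)
Op 2: merge R0<->R2 -> R0=(0,0,0,0) R2=(0,0,0,0)
Op 3: merge R1<->R0 -> R1=(0,0,0,0) R0=(0,0,0,0)
Op 4: merge R3<->R1 -> R3=(0,0,0,0) R1=(0,0,0,0)
Op 5: inc R3 by 5 -> R3=(0,0,0,5) value=5
Op 6: merge R2<->R3 -> R2=(0,0,0,5) R3=(0,0,0,5)
Op 7: inc R3 by 2 -> R3=(0,0,0,7) value=7
Op 8: merge R1<->R2 -> R1=(0,0,0,5) R2=(0,0,0,5)
Op 9: inc R0 by 1 -> R0=(1,0,0,0) value=1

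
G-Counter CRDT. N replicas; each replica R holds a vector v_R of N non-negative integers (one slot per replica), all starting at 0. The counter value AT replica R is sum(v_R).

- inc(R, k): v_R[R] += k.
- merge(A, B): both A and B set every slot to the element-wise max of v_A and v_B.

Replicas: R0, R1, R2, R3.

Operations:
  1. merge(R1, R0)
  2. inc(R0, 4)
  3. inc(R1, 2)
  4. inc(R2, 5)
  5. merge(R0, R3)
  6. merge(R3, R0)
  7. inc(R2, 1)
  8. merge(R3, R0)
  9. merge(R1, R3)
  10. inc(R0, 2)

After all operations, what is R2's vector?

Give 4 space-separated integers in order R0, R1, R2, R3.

Answer: 0 0 6 0

Derivation:
Op 1: merge R1<->R0 -> R1=(0,0,0,0) R0=(0,0,0,0)
Op 2: inc R0 by 4 -> R0=(4,0,0,0) value=4
Op 3: inc R1 by 2 -> R1=(0,2,0,0) value=2
Op 4: inc R2 by 5 -> R2=(0,0,5,0) value=5
Op 5: merge R0<->R3 -> R0=(4,0,0,0) R3=(4,0,0,0)
Op 6: merge R3<->R0 -> R3=(4,0,0,0) R0=(4,0,0,0)
Op 7: inc R2 by 1 -> R2=(0,0,6,0) value=6
Op 8: merge R3<->R0 -> R3=(4,0,0,0) R0=(4,0,0,0)
Op 9: merge R1<->R3 -> R1=(4,2,0,0) R3=(4,2,0,0)
Op 10: inc R0 by 2 -> R0=(6,0,0,0) value=6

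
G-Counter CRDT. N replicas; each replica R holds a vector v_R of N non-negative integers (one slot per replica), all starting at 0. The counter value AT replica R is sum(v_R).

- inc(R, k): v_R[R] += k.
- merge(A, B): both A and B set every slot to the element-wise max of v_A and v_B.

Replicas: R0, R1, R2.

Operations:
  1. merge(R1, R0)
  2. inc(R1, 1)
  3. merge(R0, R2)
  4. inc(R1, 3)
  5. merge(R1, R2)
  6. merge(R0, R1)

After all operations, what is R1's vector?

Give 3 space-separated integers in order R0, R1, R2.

Answer: 0 4 0

Derivation:
Op 1: merge R1<->R0 -> R1=(0,0,0) R0=(0,0,0)
Op 2: inc R1 by 1 -> R1=(0,1,0) value=1
Op 3: merge R0<->R2 -> R0=(0,0,0) R2=(0,0,0)
Op 4: inc R1 by 3 -> R1=(0,4,0) value=4
Op 5: merge R1<->R2 -> R1=(0,4,0) R2=(0,4,0)
Op 6: merge R0<->R1 -> R0=(0,4,0) R1=(0,4,0)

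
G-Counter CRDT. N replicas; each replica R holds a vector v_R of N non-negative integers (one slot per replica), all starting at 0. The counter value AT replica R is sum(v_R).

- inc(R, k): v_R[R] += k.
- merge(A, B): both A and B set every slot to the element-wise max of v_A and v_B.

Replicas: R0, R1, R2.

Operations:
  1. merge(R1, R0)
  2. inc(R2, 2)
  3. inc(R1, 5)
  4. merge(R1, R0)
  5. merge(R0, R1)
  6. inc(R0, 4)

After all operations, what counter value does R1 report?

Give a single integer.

Op 1: merge R1<->R0 -> R1=(0,0,0) R0=(0,0,0)
Op 2: inc R2 by 2 -> R2=(0,0,2) value=2
Op 3: inc R1 by 5 -> R1=(0,5,0) value=5
Op 4: merge R1<->R0 -> R1=(0,5,0) R0=(0,5,0)
Op 5: merge R0<->R1 -> R0=(0,5,0) R1=(0,5,0)
Op 6: inc R0 by 4 -> R0=(4,5,0) value=9

Answer: 5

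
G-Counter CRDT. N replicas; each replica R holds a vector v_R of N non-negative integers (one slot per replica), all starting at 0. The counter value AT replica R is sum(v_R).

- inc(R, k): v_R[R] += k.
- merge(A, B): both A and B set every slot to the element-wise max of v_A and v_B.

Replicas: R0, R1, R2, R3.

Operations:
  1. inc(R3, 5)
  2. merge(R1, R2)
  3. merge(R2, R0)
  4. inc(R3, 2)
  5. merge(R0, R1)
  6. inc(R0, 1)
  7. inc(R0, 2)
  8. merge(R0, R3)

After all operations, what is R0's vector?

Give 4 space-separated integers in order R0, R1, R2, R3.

Op 1: inc R3 by 5 -> R3=(0,0,0,5) value=5
Op 2: merge R1<->R2 -> R1=(0,0,0,0) R2=(0,0,0,0)
Op 3: merge R2<->R0 -> R2=(0,0,0,0) R0=(0,0,0,0)
Op 4: inc R3 by 2 -> R3=(0,0,0,7) value=7
Op 5: merge R0<->R1 -> R0=(0,0,0,0) R1=(0,0,0,0)
Op 6: inc R0 by 1 -> R0=(1,0,0,0) value=1
Op 7: inc R0 by 2 -> R0=(3,0,0,0) value=3
Op 8: merge R0<->R3 -> R0=(3,0,0,7) R3=(3,0,0,7)

Answer: 3 0 0 7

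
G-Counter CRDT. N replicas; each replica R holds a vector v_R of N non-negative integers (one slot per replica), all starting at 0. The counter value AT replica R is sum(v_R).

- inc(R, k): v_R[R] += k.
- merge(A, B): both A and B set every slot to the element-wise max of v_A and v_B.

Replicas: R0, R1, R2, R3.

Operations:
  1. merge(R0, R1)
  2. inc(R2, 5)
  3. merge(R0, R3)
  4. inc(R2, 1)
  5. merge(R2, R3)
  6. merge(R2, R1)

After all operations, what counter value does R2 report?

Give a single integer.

Answer: 6

Derivation:
Op 1: merge R0<->R1 -> R0=(0,0,0,0) R1=(0,0,0,0)
Op 2: inc R2 by 5 -> R2=(0,0,5,0) value=5
Op 3: merge R0<->R3 -> R0=(0,0,0,0) R3=(0,0,0,0)
Op 4: inc R2 by 1 -> R2=(0,0,6,0) value=6
Op 5: merge R2<->R3 -> R2=(0,0,6,0) R3=(0,0,6,0)
Op 6: merge R2<->R1 -> R2=(0,0,6,0) R1=(0,0,6,0)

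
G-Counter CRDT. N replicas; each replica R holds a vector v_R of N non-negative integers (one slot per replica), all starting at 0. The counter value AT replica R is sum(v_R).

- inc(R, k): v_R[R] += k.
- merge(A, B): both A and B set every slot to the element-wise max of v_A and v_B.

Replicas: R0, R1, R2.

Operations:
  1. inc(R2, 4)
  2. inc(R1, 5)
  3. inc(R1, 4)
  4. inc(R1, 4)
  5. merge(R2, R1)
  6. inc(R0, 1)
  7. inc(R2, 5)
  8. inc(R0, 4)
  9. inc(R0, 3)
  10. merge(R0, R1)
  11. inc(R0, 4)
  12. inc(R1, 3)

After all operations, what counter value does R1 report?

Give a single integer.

Op 1: inc R2 by 4 -> R2=(0,0,4) value=4
Op 2: inc R1 by 5 -> R1=(0,5,0) value=5
Op 3: inc R1 by 4 -> R1=(0,9,0) value=9
Op 4: inc R1 by 4 -> R1=(0,13,0) value=13
Op 5: merge R2<->R1 -> R2=(0,13,4) R1=(0,13,4)
Op 6: inc R0 by 1 -> R0=(1,0,0) value=1
Op 7: inc R2 by 5 -> R2=(0,13,9) value=22
Op 8: inc R0 by 4 -> R0=(5,0,0) value=5
Op 9: inc R0 by 3 -> R0=(8,0,0) value=8
Op 10: merge R0<->R1 -> R0=(8,13,4) R1=(8,13,4)
Op 11: inc R0 by 4 -> R0=(12,13,4) value=29
Op 12: inc R1 by 3 -> R1=(8,16,4) value=28

Answer: 28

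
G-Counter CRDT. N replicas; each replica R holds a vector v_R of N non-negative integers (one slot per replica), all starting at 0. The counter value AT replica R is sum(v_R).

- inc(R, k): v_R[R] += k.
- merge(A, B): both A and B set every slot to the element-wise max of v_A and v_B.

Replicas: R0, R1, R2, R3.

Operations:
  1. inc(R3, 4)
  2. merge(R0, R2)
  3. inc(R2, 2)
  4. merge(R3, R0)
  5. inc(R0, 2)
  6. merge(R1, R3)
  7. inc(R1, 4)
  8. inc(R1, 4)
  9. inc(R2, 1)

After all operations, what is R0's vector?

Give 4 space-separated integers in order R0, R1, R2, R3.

Answer: 2 0 0 4

Derivation:
Op 1: inc R3 by 4 -> R3=(0,0,0,4) value=4
Op 2: merge R0<->R2 -> R0=(0,0,0,0) R2=(0,0,0,0)
Op 3: inc R2 by 2 -> R2=(0,0,2,0) value=2
Op 4: merge R3<->R0 -> R3=(0,0,0,4) R0=(0,0,0,4)
Op 5: inc R0 by 2 -> R0=(2,0,0,4) value=6
Op 6: merge R1<->R3 -> R1=(0,0,0,4) R3=(0,0,0,4)
Op 7: inc R1 by 4 -> R1=(0,4,0,4) value=8
Op 8: inc R1 by 4 -> R1=(0,8,0,4) value=12
Op 9: inc R2 by 1 -> R2=(0,0,3,0) value=3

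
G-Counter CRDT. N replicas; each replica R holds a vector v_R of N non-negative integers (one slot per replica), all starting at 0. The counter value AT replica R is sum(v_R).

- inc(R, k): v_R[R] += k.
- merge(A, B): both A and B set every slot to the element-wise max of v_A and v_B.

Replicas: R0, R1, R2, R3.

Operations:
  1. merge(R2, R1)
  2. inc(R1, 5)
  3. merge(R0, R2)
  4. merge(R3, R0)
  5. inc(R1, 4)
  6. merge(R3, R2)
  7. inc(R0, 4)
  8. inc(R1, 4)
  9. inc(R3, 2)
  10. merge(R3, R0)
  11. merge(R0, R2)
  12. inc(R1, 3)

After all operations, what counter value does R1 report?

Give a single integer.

Answer: 16

Derivation:
Op 1: merge R2<->R1 -> R2=(0,0,0,0) R1=(0,0,0,0)
Op 2: inc R1 by 5 -> R1=(0,5,0,0) value=5
Op 3: merge R0<->R2 -> R0=(0,0,0,0) R2=(0,0,0,0)
Op 4: merge R3<->R0 -> R3=(0,0,0,0) R0=(0,0,0,0)
Op 5: inc R1 by 4 -> R1=(0,9,0,0) value=9
Op 6: merge R3<->R2 -> R3=(0,0,0,0) R2=(0,0,0,0)
Op 7: inc R0 by 4 -> R0=(4,0,0,0) value=4
Op 8: inc R1 by 4 -> R1=(0,13,0,0) value=13
Op 9: inc R3 by 2 -> R3=(0,0,0,2) value=2
Op 10: merge R3<->R0 -> R3=(4,0,0,2) R0=(4,0,0,2)
Op 11: merge R0<->R2 -> R0=(4,0,0,2) R2=(4,0,0,2)
Op 12: inc R1 by 3 -> R1=(0,16,0,0) value=16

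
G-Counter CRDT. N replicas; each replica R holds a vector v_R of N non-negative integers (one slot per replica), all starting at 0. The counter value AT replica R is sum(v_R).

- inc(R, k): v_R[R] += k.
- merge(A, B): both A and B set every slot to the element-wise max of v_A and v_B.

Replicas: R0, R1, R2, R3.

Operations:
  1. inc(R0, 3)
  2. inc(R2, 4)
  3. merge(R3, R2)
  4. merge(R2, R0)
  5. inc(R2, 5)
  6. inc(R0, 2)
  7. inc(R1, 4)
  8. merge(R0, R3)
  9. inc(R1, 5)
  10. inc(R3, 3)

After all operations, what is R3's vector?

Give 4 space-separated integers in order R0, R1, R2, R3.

Op 1: inc R0 by 3 -> R0=(3,0,0,0) value=3
Op 2: inc R2 by 4 -> R2=(0,0,4,0) value=4
Op 3: merge R3<->R2 -> R3=(0,0,4,0) R2=(0,0,4,0)
Op 4: merge R2<->R0 -> R2=(3,0,4,0) R0=(3,0,4,0)
Op 5: inc R2 by 5 -> R2=(3,0,9,0) value=12
Op 6: inc R0 by 2 -> R0=(5,0,4,0) value=9
Op 7: inc R1 by 4 -> R1=(0,4,0,0) value=4
Op 8: merge R0<->R3 -> R0=(5,0,4,0) R3=(5,0,4,0)
Op 9: inc R1 by 5 -> R1=(0,9,0,0) value=9
Op 10: inc R3 by 3 -> R3=(5,0,4,3) value=12

Answer: 5 0 4 3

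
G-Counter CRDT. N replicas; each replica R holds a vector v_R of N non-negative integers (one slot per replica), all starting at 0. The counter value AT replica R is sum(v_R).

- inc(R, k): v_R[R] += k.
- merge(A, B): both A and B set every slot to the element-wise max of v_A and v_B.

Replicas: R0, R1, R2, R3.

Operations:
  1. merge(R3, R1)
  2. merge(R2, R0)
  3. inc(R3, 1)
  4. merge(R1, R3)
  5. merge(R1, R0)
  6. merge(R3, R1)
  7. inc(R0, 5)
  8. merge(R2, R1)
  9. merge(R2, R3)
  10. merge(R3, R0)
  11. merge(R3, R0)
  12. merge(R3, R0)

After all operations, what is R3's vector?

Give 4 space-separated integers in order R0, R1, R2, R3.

Answer: 5 0 0 1

Derivation:
Op 1: merge R3<->R1 -> R3=(0,0,0,0) R1=(0,0,0,0)
Op 2: merge R2<->R0 -> R2=(0,0,0,0) R0=(0,0,0,0)
Op 3: inc R3 by 1 -> R3=(0,0,0,1) value=1
Op 4: merge R1<->R3 -> R1=(0,0,0,1) R3=(0,0,0,1)
Op 5: merge R1<->R0 -> R1=(0,0,0,1) R0=(0,0,0,1)
Op 6: merge R3<->R1 -> R3=(0,0,0,1) R1=(0,0,0,1)
Op 7: inc R0 by 5 -> R0=(5,0,0,1) value=6
Op 8: merge R2<->R1 -> R2=(0,0,0,1) R1=(0,0,0,1)
Op 9: merge R2<->R3 -> R2=(0,0,0,1) R3=(0,0,0,1)
Op 10: merge R3<->R0 -> R3=(5,0,0,1) R0=(5,0,0,1)
Op 11: merge R3<->R0 -> R3=(5,0,0,1) R0=(5,0,0,1)
Op 12: merge R3<->R0 -> R3=(5,0,0,1) R0=(5,0,0,1)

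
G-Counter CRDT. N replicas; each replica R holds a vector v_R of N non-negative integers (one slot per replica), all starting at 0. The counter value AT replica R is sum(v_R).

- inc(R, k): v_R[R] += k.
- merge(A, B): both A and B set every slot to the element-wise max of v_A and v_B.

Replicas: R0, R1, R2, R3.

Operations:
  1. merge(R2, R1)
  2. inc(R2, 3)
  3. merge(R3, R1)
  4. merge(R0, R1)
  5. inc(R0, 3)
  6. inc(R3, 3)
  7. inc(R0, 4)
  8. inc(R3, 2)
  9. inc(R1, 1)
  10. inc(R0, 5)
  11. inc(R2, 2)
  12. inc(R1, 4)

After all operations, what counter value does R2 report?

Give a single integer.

Op 1: merge R2<->R1 -> R2=(0,0,0,0) R1=(0,0,0,0)
Op 2: inc R2 by 3 -> R2=(0,0,3,0) value=3
Op 3: merge R3<->R1 -> R3=(0,0,0,0) R1=(0,0,0,0)
Op 4: merge R0<->R1 -> R0=(0,0,0,0) R1=(0,0,0,0)
Op 5: inc R0 by 3 -> R0=(3,0,0,0) value=3
Op 6: inc R3 by 3 -> R3=(0,0,0,3) value=3
Op 7: inc R0 by 4 -> R0=(7,0,0,0) value=7
Op 8: inc R3 by 2 -> R3=(0,0,0,5) value=5
Op 9: inc R1 by 1 -> R1=(0,1,0,0) value=1
Op 10: inc R0 by 5 -> R0=(12,0,0,0) value=12
Op 11: inc R2 by 2 -> R2=(0,0,5,0) value=5
Op 12: inc R1 by 4 -> R1=(0,5,0,0) value=5

Answer: 5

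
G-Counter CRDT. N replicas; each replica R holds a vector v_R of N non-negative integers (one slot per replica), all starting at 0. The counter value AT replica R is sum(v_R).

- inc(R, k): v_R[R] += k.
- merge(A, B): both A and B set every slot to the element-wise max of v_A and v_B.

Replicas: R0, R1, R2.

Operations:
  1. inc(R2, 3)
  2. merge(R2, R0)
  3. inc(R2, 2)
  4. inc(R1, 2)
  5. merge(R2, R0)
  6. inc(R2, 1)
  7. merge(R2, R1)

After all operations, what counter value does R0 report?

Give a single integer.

Op 1: inc R2 by 3 -> R2=(0,0,3) value=3
Op 2: merge R2<->R0 -> R2=(0,0,3) R0=(0,0,3)
Op 3: inc R2 by 2 -> R2=(0,0,5) value=5
Op 4: inc R1 by 2 -> R1=(0,2,0) value=2
Op 5: merge R2<->R0 -> R2=(0,0,5) R0=(0,0,5)
Op 6: inc R2 by 1 -> R2=(0,0,6) value=6
Op 7: merge R2<->R1 -> R2=(0,2,6) R1=(0,2,6)

Answer: 5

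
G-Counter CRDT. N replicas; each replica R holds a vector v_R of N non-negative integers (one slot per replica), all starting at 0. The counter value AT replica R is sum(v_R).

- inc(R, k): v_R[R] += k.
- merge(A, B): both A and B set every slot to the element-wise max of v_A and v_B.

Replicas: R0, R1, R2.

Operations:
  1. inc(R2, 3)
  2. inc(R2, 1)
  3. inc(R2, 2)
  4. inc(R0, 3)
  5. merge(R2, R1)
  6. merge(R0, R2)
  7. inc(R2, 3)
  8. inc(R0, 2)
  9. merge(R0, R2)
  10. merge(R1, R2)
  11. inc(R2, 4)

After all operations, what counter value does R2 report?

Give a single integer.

Answer: 18

Derivation:
Op 1: inc R2 by 3 -> R2=(0,0,3) value=3
Op 2: inc R2 by 1 -> R2=(0,0,4) value=4
Op 3: inc R2 by 2 -> R2=(0,0,6) value=6
Op 4: inc R0 by 3 -> R0=(3,0,0) value=3
Op 5: merge R2<->R1 -> R2=(0,0,6) R1=(0,0,6)
Op 6: merge R0<->R2 -> R0=(3,0,6) R2=(3,0,6)
Op 7: inc R2 by 3 -> R2=(3,0,9) value=12
Op 8: inc R0 by 2 -> R0=(5,0,6) value=11
Op 9: merge R0<->R2 -> R0=(5,0,9) R2=(5,0,9)
Op 10: merge R1<->R2 -> R1=(5,0,9) R2=(5,0,9)
Op 11: inc R2 by 4 -> R2=(5,0,13) value=18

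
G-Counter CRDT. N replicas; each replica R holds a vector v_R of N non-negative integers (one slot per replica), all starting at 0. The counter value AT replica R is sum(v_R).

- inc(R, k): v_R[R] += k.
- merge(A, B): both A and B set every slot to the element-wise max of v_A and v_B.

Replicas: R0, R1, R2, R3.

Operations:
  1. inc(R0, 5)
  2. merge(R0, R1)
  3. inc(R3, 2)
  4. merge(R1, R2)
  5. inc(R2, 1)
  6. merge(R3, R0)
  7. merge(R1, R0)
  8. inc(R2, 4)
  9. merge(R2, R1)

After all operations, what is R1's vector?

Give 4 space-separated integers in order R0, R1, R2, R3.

Answer: 5 0 5 2

Derivation:
Op 1: inc R0 by 5 -> R0=(5,0,0,0) value=5
Op 2: merge R0<->R1 -> R0=(5,0,0,0) R1=(5,0,0,0)
Op 3: inc R3 by 2 -> R3=(0,0,0,2) value=2
Op 4: merge R1<->R2 -> R1=(5,0,0,0) R2=(5,0,0,0)
Op 5: inc R2 by 1 -> R2=(5,0,1,0) value=6
Op 6: merge R3<->R0 -> R3=(5,0,0,2) R0=(5,0,0,2)
Op 7: merge R1<->R0 -> R1=(5,0,0,2) R0=(5,0,0,2)
Op 8: inc R2 by 4 -> R2=(5,0,5,0) value=10
Op 9: merge R2<->R1 -> R2=(5,0,5,2) R1=(5,0,5,2)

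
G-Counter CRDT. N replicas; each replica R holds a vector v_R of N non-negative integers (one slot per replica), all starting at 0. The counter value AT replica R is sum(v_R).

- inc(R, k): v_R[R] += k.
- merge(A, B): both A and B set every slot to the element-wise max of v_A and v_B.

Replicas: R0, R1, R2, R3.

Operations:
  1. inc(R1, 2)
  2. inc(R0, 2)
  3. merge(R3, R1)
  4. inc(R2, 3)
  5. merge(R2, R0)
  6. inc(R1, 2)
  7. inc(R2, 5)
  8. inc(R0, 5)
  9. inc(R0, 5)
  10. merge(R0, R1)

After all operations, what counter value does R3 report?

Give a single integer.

Answer: 2

Derivation:
Op 1: inc R1 by 2 -> R1=(0,2,0,0) value=2
Op 2: inc R0 by 2 -> R0=(2,0,0,0) value=2
Op 3: merge R3<->R1 -> R3=(0,2,0,0) R1=(0,2,0,0)
Op 4: inc R2 by 3 -> R2=(0,0,3,0) value=3
Op 5: merge R2<->R0 -> R2=(2,0,3,0) R0=(2,0,3,0)
Op 6: inc R1 by 2 -> R1=(0,4,0,0) value=4
Op 7: inc R2 by 5 -> R2=(2,0,8,0) value=10
Op 8: inc R0 by 5 -> R0=(7,0,3,0) value=10
Op 9: inc R0 by 5 -> R0=(12,0,3,0) value=15
Op 10: merge R0<->R1 -> R0=(12,4,3,0) R1=(12,4,3,0)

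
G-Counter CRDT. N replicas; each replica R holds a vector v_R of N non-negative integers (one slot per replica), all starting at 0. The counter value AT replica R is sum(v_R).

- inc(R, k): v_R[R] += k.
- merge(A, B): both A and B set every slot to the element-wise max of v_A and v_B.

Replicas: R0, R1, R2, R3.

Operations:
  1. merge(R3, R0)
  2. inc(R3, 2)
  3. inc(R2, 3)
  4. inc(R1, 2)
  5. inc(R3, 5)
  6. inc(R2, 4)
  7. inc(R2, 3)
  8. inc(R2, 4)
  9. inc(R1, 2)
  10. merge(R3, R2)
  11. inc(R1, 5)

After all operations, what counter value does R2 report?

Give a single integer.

Answer: 21

Derivation:
Op 1: merge R3<->R0 -> R3=(0,0,0,0) R0=(0,0,0,0)
Op 2: inc R3 by 2 -> R3=(0,0,0,2) value=2
Op 3: inc R2 by 3 -> R2=(0,0,3,0) value=3
Op 4: inc R1 by 2 -> R1=(0,2,0,0) value=2
Op 5: inc R3 by 5 -> R3=(0,0,0,7) value=7
Op 6: inc R2 by 4 -> R2=(0,0,7,0) value=7
Op 7: inc R2 by 3 -> R2=(0,0,10,0) value=10
Op 8: inc R2 by 4 -> R2=(0,0,14,0) value=14
Op 9: inc R1 by 2 -> R1=(0,4,0,0) value=4
Op 10: merge R3<->R2 -> R3=(0,0,14,7) R2=(0,0,14,7)
Op 11: inc R1 by 5 -> R1=(0,9,0,0) value=9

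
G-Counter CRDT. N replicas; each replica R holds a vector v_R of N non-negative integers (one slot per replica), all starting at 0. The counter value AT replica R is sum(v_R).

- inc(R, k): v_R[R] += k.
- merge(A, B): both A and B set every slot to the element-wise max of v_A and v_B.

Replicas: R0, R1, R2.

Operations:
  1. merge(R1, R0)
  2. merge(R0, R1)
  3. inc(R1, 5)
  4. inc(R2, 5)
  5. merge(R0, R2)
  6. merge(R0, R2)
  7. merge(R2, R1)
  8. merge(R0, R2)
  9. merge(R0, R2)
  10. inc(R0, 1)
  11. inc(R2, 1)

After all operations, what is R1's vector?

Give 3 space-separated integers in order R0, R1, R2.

Answer: 0 5 5

Derivation:
Op 1: merge R1<->R0 -> R1=(0,0,0) R0=(0,0,0)
Op 2: merge R0<->R1 -> R0=(0,0,0) R1=(0,0,0)
Op 3: inc R1 by 5 -> R1=(0,5,0) value=5
Op 4: inc R2 by 5 -> R2=(0,0,5) value=5
Op 5: merge R0<->R2 -> R0=(0,0,5) R2=(0,0,5)
Op 6: merge R0<->R2 -> R0=(0,0,5) R2=(0,0,5)
Op 7: merge R2<->R1 -> R2=(0,5,5) R1=(0,5,5)
Op 8: merge R0<->R2 -> R0=(0,5,5) R2=(0,5,5)
Op 9: merge R0<->R2 -> R0=(0,5,5) R2=(0,5,5)
Op 10: inc R0 by 1 -> R0=(1,5,5) value=11
Op 11: inc R2 by 1 -> R2=(0,5,6) value=11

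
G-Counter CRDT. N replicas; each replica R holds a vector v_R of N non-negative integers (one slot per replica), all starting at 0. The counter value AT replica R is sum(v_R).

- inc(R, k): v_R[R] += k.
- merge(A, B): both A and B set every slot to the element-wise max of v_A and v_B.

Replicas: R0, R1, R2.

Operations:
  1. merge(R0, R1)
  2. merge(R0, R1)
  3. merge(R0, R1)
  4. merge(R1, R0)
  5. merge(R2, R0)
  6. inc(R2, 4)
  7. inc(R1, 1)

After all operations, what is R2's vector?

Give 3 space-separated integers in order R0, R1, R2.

Op 1: merge R0<->R1 -> R0=(0,0,0) R1=(0,0,0)
Op 2: merge R0<->R1 -> R0=(0,0,0) R1=(0,0,0)
Op 3: merge R0<->R1 -> R0=(0,0,0) R1=(0,0,0)
Op 4: merge R1<->R0 -> R1=(0,0,0) R0=(0,0,0)
Op 5: merge R2<->R0 -> R2=(0,0,0) R0=(0,0,0)
Op 6: inc R2 by 4 -> R2=(0,0,4) value=4
Op 7: inc R1 by 1 -> R1=(0,1,0) value=1

Answer: 0 0 4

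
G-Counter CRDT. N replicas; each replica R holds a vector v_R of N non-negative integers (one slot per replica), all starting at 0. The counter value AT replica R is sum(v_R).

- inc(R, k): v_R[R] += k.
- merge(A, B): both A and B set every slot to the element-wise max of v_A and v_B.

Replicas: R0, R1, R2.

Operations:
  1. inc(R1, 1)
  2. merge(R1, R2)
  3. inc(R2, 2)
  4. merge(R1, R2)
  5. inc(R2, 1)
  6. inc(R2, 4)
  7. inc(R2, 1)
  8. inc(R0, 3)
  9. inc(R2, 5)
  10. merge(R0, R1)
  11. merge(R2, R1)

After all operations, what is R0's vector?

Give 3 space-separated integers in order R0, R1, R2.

Answer: 3 1 2

Derivation:
Op 1: inc R1 by 1 -> R1=(0,1,0) value=1
Op 2: merge R1<->R2 -> R1=(0,1,0) R2=(0,1,0)
Op 3: inc R2 by 2 -> R2=(0,1,2) value=3
Op 4: merge R1<->R2 -> R1=(0,1,2) R2=(0,1,2)
Op 5: inc R2 by 1 -> R2=(0,1,3) value=4
Op 6: inc R2 by 4 -> R2=(0,1,7) value=8
Op 7: inc R2 by 1 -> R2=(0,1,8) value=9
Op 8: inc R0 by 3 -> R0=(3,0,0) value=3
Op 9: inc R2 by 5 -> R2=(0,1,13) value=14
Op 10: merge R0<->R1 -> R0=(3,1,2) R1=(3,1,2)
Op 11: merge R2<->R1 -> R2=(3,1,13) R1=(3,1,13)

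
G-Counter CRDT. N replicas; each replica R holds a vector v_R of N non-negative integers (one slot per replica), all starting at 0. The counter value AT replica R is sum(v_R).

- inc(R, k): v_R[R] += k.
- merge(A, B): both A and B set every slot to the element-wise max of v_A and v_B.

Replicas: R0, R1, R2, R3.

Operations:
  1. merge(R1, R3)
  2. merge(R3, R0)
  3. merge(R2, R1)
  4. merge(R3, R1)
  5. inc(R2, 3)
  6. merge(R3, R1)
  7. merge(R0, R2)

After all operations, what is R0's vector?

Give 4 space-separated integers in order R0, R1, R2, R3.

Answer: 0 0 3 0

Derivation:
Op 1: merge R1<->R3 -> R1=(0,0,0,0) R3=(0,0,0,0)
Op 2: merge R3<->R0 -> R3=(0,0,0,0) R0=(0,0,0,0)
Op 3: merge R2<->R1 -> R2=(0,0,0,0) R1=(0,0,0,0)
Op 4: merge R3<->R1 -> R3=(0,0,0,0) R1=(0,0,0,0)
Op 5: inc R2 by 3 -> R2=(0,0,3,0) value=3
Op 6: merge R3<->R1 -> R3=(0,0,0,0) R1=(0,0,0,0)
Op 7: merge R0<->R2 -> R0=(0,0,3,0) R2=(0,0,3,0)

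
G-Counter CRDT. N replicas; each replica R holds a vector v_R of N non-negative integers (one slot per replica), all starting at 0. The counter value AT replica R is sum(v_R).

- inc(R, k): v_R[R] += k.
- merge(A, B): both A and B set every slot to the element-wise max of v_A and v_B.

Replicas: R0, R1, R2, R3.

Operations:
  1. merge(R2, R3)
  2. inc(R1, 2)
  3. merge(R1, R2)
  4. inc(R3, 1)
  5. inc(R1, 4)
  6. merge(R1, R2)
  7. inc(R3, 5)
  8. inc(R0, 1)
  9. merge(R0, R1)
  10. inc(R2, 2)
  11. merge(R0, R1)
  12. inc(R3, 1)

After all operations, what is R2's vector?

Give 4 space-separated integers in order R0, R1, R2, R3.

Op 1: merge R2<->R3 -> R2=(0,0,0,0) R3=(0,0,0,0)
Op 2: inc R1 by 2 -> R1=(0,2,0,0) value=2
Op 3: merge R1<->R2 -> R1=(0,2,0,0) R2=(0,2,0,0)
Op 4: inc R3 by 1 -> R3=(0,0,0,1) value=1
Op 5: inc R1 by 4 -> R1=(0,6,0,0) value=6
Op 6: merge R1<->R2 -> R1=(0,6,0,0) R2=(0,6,0,0)
Op 7: inc R3 by 5 -> R3=(0,0,0,6) value=6
Op 8: inc R0 by 1 -> R0=(1,0,0,0) value=1
Op 9: merge R0<->R1 -> R0=(1,6,0,0) R1=(1,6,0,0)
Op 10: inc R2 by 2 -> R2=(0,6,2,0) value=8
Op 11: merge R0<->R1 -> R0=(1,6,0,0) R1=(1,6,0,0)
Op 12: inc R3 by 1 -> R3=(0,0,0,7) value=7

Answer: 0 6 2 0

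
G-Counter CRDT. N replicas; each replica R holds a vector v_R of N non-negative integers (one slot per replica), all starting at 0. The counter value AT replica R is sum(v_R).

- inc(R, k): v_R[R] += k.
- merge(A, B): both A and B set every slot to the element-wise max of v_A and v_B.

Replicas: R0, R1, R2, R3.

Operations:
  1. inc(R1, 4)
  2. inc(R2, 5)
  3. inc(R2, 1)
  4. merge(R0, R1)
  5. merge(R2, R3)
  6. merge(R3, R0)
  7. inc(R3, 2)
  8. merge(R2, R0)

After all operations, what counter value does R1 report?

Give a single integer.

Op 1: inc R1 by 4 -> R1=(0,4,0,0) value=4
Op 2: inc R2 by 5 -> R2=(0,0,5,0) value=5
Op 3: inc R2 by 1 -> R2=(0,0,6,0) value=6
Op 4: merge R0<->R1 -> R0=(0,4,0,0) R1=(0,4,0,0)
Op 5: merge R2<->R3 -> R2=(0,0,6,0) R3=(0,0,6,0)
Op 6: merge R3<->R0 -> R3=(0,4,6,0) R0=(0,4,6,0)
Op 7: inc R3 by 2 -> R3=(0,4,6,2) value=12
Op 8: merge R2<->R0 -> R2=(0,4,6,0) R0=(0,4,6,0)

Answer: 4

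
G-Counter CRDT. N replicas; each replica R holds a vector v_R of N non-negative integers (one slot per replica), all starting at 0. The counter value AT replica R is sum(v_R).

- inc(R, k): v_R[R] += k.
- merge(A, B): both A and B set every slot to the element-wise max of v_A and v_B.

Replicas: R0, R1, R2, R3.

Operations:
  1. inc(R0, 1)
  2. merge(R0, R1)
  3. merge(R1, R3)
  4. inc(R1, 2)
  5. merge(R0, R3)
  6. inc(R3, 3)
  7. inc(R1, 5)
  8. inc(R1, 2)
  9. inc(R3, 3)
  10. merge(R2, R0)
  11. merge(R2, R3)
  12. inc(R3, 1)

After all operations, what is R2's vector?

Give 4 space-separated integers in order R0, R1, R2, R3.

Op 1: inc R0 by 1 -> R0=(1,0,0,0) value=1
Op 2: merge R0<->R1 -> R0=(1,0,0,0) R1=(1,0,0,0)
Op 3: merge R1<->R3 -> R1=(1,0,0,0) R3=(1,0,0,0)
Op 4: inc R1 by 2 -> R1=(1,2,0,0) value=3
Op 5: merge R0<->R3 -> R0=(1,0,0,0) R3=(1,0,0,0)
Op 6: inc R3 by 3 -> R3=(1,0,0,3) value=4
Op 7: inc R1 by 5 -> R1=(1,7,0,0) value=8
Op 8: inc R1 by 2 -> R1=(1,9,0,0) value=10
Op 9: inc R3 by 3 -> R3=(1,0,0,6) value=7
Op 10: merge R2<->R0 -> R2=(1,0,0,0) R0=(1,0,0,0)
Op 11: merge R2<->R3 -> R2=(1,0,0,6) R3=(1,0,0,6)
Op 12: inc R3 by 1 -> R3=(1,0,0,7) value=8

Answer: 1 0 0 6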